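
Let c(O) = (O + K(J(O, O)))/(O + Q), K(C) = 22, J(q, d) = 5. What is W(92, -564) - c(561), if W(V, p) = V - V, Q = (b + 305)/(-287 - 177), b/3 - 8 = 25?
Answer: -67628/64975 ≈ -1.0408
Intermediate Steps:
b = 99 (b = 24 + 3*25 = 24 + 75 = 99)
Q = -101/116 (Q = (99 + 305)/(-287 - 177) = 404/(-464) = 404*(-1/464) = -101/116 ≈ -0.87069)
c(O) = (22 + O)/(-101/116 + O) (c(O) = (O + 22)/(O - 101/116) = (22 + O)/(-101/116 + O))
W(V, p) = 0
W(92, -564) - c(561) = 0 - 116*(22 + 561)/(-101 + 116*561) = 0 - 116*583/(-101 + 65076) = 0 - 116*583/64975 = 0 - 1*67628/64975 = 0 - 67628/64975 = -67628/64975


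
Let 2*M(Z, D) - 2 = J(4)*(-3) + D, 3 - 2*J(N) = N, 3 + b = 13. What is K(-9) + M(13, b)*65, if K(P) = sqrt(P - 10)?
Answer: 1755/4 + I*sqrt(19) ≈ 438.75 + 4.3589*I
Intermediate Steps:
b = 10 (b = -3 + 13 = 10)
J(N) = 3/2 - N/2
K(P) = sqrt(-10 + P)
M(Z, D) = 7/4 + D/2 (M(Z, D) = 1 + ((3/2 - 1/2*4)*(-3) + D)/2 = 1 + ((3/2 - 2)*(-3) + D)/2 = 1 + (-1/2*(-3) + D)/2 = 1 + (3/2 + D)/2 = 1 + (3/4 + D/2) = 7/4 + D/2)
K(-9) + M(13, b)*65 = sqrt(-10 - 9) + (7/4 + (1/2)*10)*65 = sqrt(-19) + (7/4 + 5)*65 = I*sqrt(19) + (27/4)*65 = I*sqrt(19) + 1755/4 = 1755/4 + I*sqrt(19)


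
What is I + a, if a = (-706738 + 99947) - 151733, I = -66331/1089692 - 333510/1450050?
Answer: -39951673755492529/52670262820 ≈ -7.5852e+5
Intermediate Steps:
I = -15320214849/52670262820 (I = -66331*1/1089692 - 333510*1/1450050 = -66331/1089692 - 11117/48335 = -15320214849/52670262820 ≈ -0.29087)
a = -758524 (a = -606791 - 151733 = -758524)
I + a = -15320214849/52670262820 - 758524 = -39951673755492529/52670262820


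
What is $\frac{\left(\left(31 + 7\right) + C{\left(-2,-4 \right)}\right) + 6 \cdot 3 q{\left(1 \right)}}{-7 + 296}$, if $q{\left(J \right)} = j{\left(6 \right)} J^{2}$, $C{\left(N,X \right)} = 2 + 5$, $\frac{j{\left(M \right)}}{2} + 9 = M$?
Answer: $- \frac{63}{289} \approx -0.21799$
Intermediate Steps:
$j{\left(M \right)} = -18 + 2 M$
$C{\left(N,X \right)} = 7$
$q{\left(J \right)} = - 6 J^{2}$ ($q{\left(J \right)} = \left(-18 + 2 \cdot 6\right) J^{2} = \left(-18 + 12\right) J^{2} = - 6 J^{2}$)
$\frac{\left(\left(31 + 7\right) + C{\left(-2,-4 \right)}\right) + 6 \cdot 3 q{\left(1 \right)}}{-7 + 296} = \frac{\left(\left(31 + 7\right) + 7\right) + 6 \cdot 3 \left(- 6 \cdot 1^{2}\right)}{-7 + 296} = \frac{\left(38 + 7\right) + 18 \left(\left(-6\right) 1\right)}{289} = \left(45 + 18 \left(-6\right)\right) \frac{1}{289} = \left(45 - 108\right) \frac{1}{289} = \left(-63\right) \frac{1}{289} = - \frac{63}{289}$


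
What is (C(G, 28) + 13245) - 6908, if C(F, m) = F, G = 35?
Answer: 6372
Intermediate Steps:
(C(G, 28) + 13245) - 6908 = (35 + 13245) - 6908 = 13280 - 6908 = 6372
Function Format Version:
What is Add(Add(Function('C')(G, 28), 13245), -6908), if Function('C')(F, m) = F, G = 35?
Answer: 6372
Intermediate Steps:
Add(Add(Function('C')(G, 28), 13245), -6908) = Add(Add(35, 13245), -6908) = Add(13280, -6908) = 6372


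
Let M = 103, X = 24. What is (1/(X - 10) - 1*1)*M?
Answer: -1339/14 ≈ -95.643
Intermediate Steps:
(1/(X - 10) - 1*1)*M = (1/(24 - 10) - 1*1)*103 = (1/14 - 1)*103 = -13/14*103 = -1339/14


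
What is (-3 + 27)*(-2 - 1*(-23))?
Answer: 504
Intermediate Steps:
(-3 + 27)*(-2 - 1*(-23)) = 24*(-2 + 23) = 24*21 = 504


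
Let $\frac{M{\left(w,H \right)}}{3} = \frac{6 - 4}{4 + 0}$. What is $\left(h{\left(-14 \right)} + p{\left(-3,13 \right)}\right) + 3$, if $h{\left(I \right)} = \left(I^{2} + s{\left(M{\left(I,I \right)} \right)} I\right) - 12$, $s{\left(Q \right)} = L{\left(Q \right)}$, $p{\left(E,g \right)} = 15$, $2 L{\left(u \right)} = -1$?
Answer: $209$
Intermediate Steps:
$L{\left(u \right)} = - \frac{1}{2}$ ($L{\left(u \right)} = \frac{1}{2} \left(-1\right) = - \frac{1}{2}$)
$M{\left(w,H \right)} = \frac{3}{2}$ ($M{\left(w,H \right)} = 3 \frac{6 - 4}{4 + 0} = 3 \cdot \frac{2}{4} = 3 \cdot 2 \cdot \frac{1}{4} = 3 \cdot \frac{1}{2} = \frac{3}{2}$)
$s{\left(Q \right)} = - \frac{1}{2}$
$h{\left(I \right)} = -12 + I^{2} - \frac{I}{2}$ ($h{\left(I \right)} = \left(I^{2} - \frac{I}{2}\right) - 12 = -12 + I^{2} - \frac{I}{2}$)
$\left(h{\left(-14 \right)} + p{\left(-3,13 \right)}\right) + 3 = \left(\left(-12 + \left(-14\right)^{2} - -7\right) + 15\right) + 3 = \left(\left(-12 + 196 + 7\right) + 15\right) + 3 = \left(191 + 15\right) + 3 = 206 + 3 = 209$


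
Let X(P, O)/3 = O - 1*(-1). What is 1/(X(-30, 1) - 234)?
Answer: -1/228 ≈ -0.0043860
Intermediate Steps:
X(P, O) = 3 + 3*O (X(P, O) = 3*(O - 1*(-1)) = 3*(O + 1) = 3*(1 + O) = 3 + 3*O)
1/(X(-30, 1) - 234) = 1/((3 + 3*1) - 234) = 1/((3 + 3) - 234) = 1/(6 - 234) = 1/(-228) = -1/228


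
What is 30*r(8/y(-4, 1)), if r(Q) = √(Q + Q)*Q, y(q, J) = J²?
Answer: 960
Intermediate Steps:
r(Q) = √2*Q^(3/2) (r(Q) = √(2*Q)*Q = (√2*√Q)*Q = √2*Q^(3/2))
30*r(8/y(-4, 1)) = 30*(√2*(8/(1²))^(3/2)) = 30*(√2*(8/1)^(3/2)) = 30*(√2*(8*1)^(3/2)) = 30*(√2*8^(3/2)) = 30*(√2*(16*√2)) = 30*32 = 960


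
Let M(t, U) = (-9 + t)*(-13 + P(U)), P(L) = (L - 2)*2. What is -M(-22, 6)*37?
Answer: -5735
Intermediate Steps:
P(L) = -4 + 2*L (P(L) = (-2 + L)*2 = -4 + 2*L)
M(t, U) = (-17 + 2*U)*(-9 + t) (M(t, U) = (-9 + t)*(-13 + (-4 + 2*U)) = (-9 + t)*(-17 + 2*U) = (-17 + 2*U)*(-9 + t))
-M(-22, 6)*37 = -(153 - 18*6 - 17*(-22) + 2*6*(-22))*37 = -(153 - 108 + 374 - 264)*37 = -1*155*37 = -155*37 = -5735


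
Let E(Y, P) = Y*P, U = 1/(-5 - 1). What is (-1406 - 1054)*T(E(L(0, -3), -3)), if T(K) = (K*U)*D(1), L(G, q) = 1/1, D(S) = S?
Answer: -1230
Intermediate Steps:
L(G, q) = 1 (L(G, q) = 1*1 = 1)
U = -⅙ (U = 1/(-6) = -⅙ ≈ -0.16667)
E(Y, P) = P*Y
T(K) = -K/6 (T(K) = (K*(-⅙))*1 = -K/6*1 = -K/6)
(-1406 - 1054)*T(E(L(0, -3), -3)) = (-1406 - 1054)*(-(-1)/2) = -(-410)*(-3) = -2460*½ = -1230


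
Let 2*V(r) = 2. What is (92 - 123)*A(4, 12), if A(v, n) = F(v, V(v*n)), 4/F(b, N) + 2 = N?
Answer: 124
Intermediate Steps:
V(r) = 1 (V(r) = (½)*2 = 1)
F(b, N) = 4/(-2 + N)
A(v, n) = -4 (A(v, n) = 4/(-2 + 1) = 4/(-1) = 4*(-1) = -4)
(92 - 123)*A(4, 12) = (92 - 123)*(-4) = -31*(-4) = 124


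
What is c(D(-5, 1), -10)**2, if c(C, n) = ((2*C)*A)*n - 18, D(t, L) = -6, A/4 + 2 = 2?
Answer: 324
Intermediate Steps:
A = 0 (A = -8 + 4*2 = -8 + 8 = 0)
c(C, n) = -18 (c(C, n) = ((2*C)*0)*n - 18 = 0*n - 18 = 0 - 18 = -18)
c(D(-5, 1), -10)**2 = (-18)**2 = 324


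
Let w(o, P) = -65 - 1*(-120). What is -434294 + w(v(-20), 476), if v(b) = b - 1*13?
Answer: -434239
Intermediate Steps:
v(b) = -13 + b (v(b) = b - 13 = -13 + b)
w(o, P) = 55 (w(o, P) = -65 + 120 = 55)
-434294 + w(v(-20), 476) = -434294 + 55 = -434239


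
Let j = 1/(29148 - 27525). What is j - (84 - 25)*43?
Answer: -4117550/1623 ≈ -2537.0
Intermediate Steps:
j = 1/1623 ≈ 0.00061614
j - (84 - 25)*43 = 1/1623 - (84 - 25)*43 = 1/1623 - 59*43 = 1/1623 - 1*2537 = 1/1623 - 2537 = -4117550/1623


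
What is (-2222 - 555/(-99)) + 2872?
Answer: 21635/33 ≈ 655.61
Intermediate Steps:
(-2222 - 555/(-99)) + 2872 = (-2222 - 555*(-1/99)) + 2872 = (-2222 + 185/33) + 2872 = -73141/33 + 2872 = 21635/33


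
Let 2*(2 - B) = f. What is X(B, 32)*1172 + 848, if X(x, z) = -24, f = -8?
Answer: -27280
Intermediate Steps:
B = 6 (B = 2 - ½*(-8) = 2 + 4 = 6)
X(B, 32)*1172 + 848 = -24*1172 + 848 = -28128 + 848 = -27280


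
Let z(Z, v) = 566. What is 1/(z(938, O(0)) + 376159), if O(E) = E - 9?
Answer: 1/376725 ≈ 2.6545e-6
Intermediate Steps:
O(E) = -9 + E
1/(z(938, O(0)) + 376159) = 1/(566 + 376159) = 1/376725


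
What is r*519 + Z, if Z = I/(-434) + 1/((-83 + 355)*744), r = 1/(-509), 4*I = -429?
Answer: -557016805/721037184 ≈ -0.77252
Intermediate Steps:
I = -429/4 (I = (1/4)*(-429) = -429/4 ≈ -107.25)
r = -1/509 ≈ -0.0019646
Z = 350071/1416576 (Z = -429/4/(-434) + 1/((-83 + 355)*744) = -429/4*(-1/434) + (1/744)/272 = 429/1736 + (1/272)*(1/744) = 429/1736 + 1/202368 = 350071/1416576 ≈ 0.24712)
r*519 + Z = -1/509*519 + 350071/1416576 = -519/509 + 350071/1416576 = -557016805/721037184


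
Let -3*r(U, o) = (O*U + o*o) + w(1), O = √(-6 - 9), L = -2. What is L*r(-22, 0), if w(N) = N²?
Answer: ⅔ - 44*I*√15/3 ≈ 0.66667 - 56.804*I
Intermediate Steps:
O = I*√15 (O = √(-15) = I*√15 ≈ 3.873*I)
r(U, o) = -⅓ - o²/3 - I*U*√15/3 (r(U, o) = -(((I*√15)*U + o*o) + 1²)/3 = -((I*U*√15 + o²) + 1)/3 = -((o² + I*U*√15) + 1)/3 = -(1 + o² + I*U*√15)/3 = -⅓ - o²/3 - I*U*√15/3)
L*r(-22, 0) = -2*(-⅓ - ⅓*0² - ⅓*I*(-22)*√15) = -2*(-⅓ - ⅓*0 + 22*I*√15/3) = -2*(-⅓ + 0 + 22*I*√15/3) = -2*(-⅓ + 22*I*√15/3) = ⅔ - 44*I*√15/3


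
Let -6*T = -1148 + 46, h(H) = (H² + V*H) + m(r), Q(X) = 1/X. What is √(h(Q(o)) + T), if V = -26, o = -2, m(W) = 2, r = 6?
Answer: √7161/6 ≈ 14.104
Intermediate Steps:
Q(X) = 1/X
h(H) = 2 + H² - 26*H (h(H) = (H² - 26*H) + 2 = 2 + H² - 26*H)
T = 551/3 (T = -(-1148 + 46)/6 = -⅙*(-1102) = 551/3 ≈ 183.67)
√(h(Q(o)) + T) = √((2 + (1/(-2))² - 26/(-2)) + 551/3) = √((2 + (-½)² - 26*(-½)) + 551/3) = √((2 + ¼ + 13) + 551/3) = √(61/4 + 551/3) = √(2387/12) = √7161/6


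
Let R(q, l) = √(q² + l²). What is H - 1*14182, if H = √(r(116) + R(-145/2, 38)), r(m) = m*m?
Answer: -14182 + √(53824 + 2*√26801)/2 ≈ -14066.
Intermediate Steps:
R(q, l) = √(l² + q²)
r(m) = m²
H = √(13456 + √26801/2) (H = √(116² + √(38² + (-145/2)²)) = √(13456 + √(1444 + (-145*½)²)) = √(13456 + √(1444 + (-145/2)²)) = √(13456 + √(1444 + 21025/4)) = √(13456 + √(26801/4)) = √(13456 + √26801/2) ≈ 116.35)
H - 1*14182 = √(53824 + 2*√26801)/2 - 1*14182 = √(53824 + 2*√26801)/2 - 14182 = -14182 + √(53824 + 2*√26801)/2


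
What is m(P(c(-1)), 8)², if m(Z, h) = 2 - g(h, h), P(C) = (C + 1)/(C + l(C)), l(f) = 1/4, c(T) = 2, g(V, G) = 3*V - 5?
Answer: 289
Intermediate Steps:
g(V, G) = -5 + 3*V
l(f) = ¼
P(C) = (1 + C)/(¼ + C) (P(C) = (C + 1)/(C + ¼) = (1 + C)/(¼ + C))
m(Z, h) = 7 - 3*h (m(Z, h) = 2 - (-5 + 3*h) = 2 + (5 - 3*h) = 7 - 3*h)
m(P(c(-1)), 8)² = (7 - 3*8)² = (7 - 24)² = (-17)² = 289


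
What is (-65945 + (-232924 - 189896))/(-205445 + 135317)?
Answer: 488765/70128 ≈ 6.9696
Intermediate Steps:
(-65945 + (-232924 - 189896))/(-205445 + 135317) = (-65945 - 422820)/(-70128) = -488765*(-1/70128) = 488765/70128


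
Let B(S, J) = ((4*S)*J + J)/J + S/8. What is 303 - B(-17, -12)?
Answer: 2977/8 ≈ 372.13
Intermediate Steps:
B(S, J) = S/8 + (J + 4*J*S)/J (B(S, J) = (4*J*S + J)/J + S*(⅛) = (J + 4*J*S)/J + S/8 = S/8 + (J + 4*J*S)/J)
303 - B(-17, -12) = 303 - (1 + (33/8)*(-17)) = 303 - (1 - 561/8) = 303 - 1*(-553/8) = 303 + 553/8 = 2977/8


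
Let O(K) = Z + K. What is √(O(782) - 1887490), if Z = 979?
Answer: I*√1885729 ≈ 1373.2*I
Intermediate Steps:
O(K) = 979 + K
√(O(782) - 1887490) = √((979 + 782) - 1887490) = √(1761 - 1887490) = √(-1885729) = I*√1885729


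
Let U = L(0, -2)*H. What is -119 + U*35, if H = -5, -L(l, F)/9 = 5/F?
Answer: -8113/2 ≈ -4056.5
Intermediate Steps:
L(l, F) = -45/F
U = -225/2 (U = -45/(-2)*(-5) = -45*(-1/2)*(-5) = (45/2)*(-5) = -225/2 ≈ -112.50)
-119 + U*35 = -119 - 225/2*35 = -119 - 7875/2 = -8113/2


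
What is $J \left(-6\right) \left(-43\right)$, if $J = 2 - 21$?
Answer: $-4902$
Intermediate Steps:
$J = -19$
$J \left(-6\right) \left(-43\right) = \left(-19\right) \left(-6\right) \left(-43\right) = 114 \left(-43\right) = -4902$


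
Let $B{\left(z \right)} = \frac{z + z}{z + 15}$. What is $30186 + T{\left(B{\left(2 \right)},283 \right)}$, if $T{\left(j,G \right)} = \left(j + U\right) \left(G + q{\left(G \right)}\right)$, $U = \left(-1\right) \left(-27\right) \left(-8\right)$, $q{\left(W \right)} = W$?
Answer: $- \frac{1562926}{17} \approx -91937.0$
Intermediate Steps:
$B{\left(z \right)} = \frac{2 z}{15 + z}$
$U = -216$ ($U = 27 \left(-8\right) = -216$)
$T{\left(j,G \right)} = 2 G \left(-216 + j\right)$ ($T{\left(j,G \right)} = \left(j - 216\right) \left(G + G\right) = \left(-216 + j\right) 2 G = 2 G \left(-216 + j\right)$)
$30186 + T{\left(B{\left(2 \right)},283 \right)} = 30186 + 2 \cdot 283 \left(-216 + 2 \cdot 2 \frac{1}{15 + 2}\right) = 30186 + 2 \cdot 283 \left(-216 + 2 \cdot 2 \cdot \frac{1}{17}\right) = 30186 + 2 \cdot 283 \left(-216 + \frac{4}{17}\right) = 30186 + 2 \cdot 283 \left(- \frac{3668}{17}\right) = 30186 - \frac{2076088}{17} = - \frac{1562926}{17}$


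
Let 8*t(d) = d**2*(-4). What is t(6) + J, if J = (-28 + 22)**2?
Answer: 18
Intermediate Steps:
t(d) = -d**2/2 (t(d) = (d**2*(-4))/8 = (-4*d**2)/8 = -d**2/2)
J = 36 (J = (-6)**2 = 36)
t(6) + J = -1/2*6**2 + 36 = -1/2*36 + 36 = -18 + 36 = 18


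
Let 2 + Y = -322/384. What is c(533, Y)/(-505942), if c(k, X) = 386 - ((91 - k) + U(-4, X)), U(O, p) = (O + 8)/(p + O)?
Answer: -543966/332150923 ≈ -0.0016377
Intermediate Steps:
Y = -545/192 (Y = -2 - 322/384 = -2 - 322*1/384 = -2 - 161/192 = -545/192 ≈ -2.8385)
U(O, p) = (8 + O)/(O + p)
c(k, X) = 295 + k - 4/(-4 + X) (c(k, X) = 386 - ((91 - k) + (8 - 4)/(-4 + X)) = 386 - ((91 - k) + 4/(-4 + X)) = 386 - (91 - k + 4/(-4 + X)) = 386 + (-91 + k - 4/(-4 + X)) = 295 + k - 4/(-4 + X))
c(533, Y)/(-505942) = ((-4 + (-4 - 545/192)*(295 + 533))/(-4 - 545/192))/(-505942) = ((-4 - 1313/192*828)/(-1313/192))*(-1/505942) = -192*(-4 - 90597/16)/1313*(-1/505942) = -192/1313*(-90661/16)*(-1/505942) = (1087932/1313)*(-1/505942) = -543966/332150923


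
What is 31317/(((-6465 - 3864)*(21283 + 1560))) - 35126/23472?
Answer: -125584111081/83910745224 ≈ -1.4966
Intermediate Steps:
31317/(((-6465 - 3864)*(21283 + 1560))) - 35126/23472 = 31317/((-10329*22843)) - 35126*1/23472 = 31317/(-235945347) - 17563/11736 = 31317*(-1/235945347) - 17563/11736 = -949/7149859 - 17563/11736 = -125584111081/83910745224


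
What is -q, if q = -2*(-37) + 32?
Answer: -106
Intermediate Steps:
q = 106 (q = 74 + 32 = 106)
-q = -1*106 = -106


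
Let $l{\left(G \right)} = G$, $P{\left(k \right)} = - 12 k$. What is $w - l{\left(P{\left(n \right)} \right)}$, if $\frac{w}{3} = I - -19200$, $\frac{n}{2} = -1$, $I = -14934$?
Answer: $12774$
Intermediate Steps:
$n = -2$ ($n = 2 \left(-1\right) = -2$)
$w = 12798$ ($w = 3 \left(-14934 - -19200\right) = 3 \left(-14934 + 19200\right) = 3 \cdot 4266 = 12798$)
$w - l{\left(P{\left(n \right)} \right)} = 12798 - \left(-12\right) \left(-2\right) = 12798 - 24 = 12774$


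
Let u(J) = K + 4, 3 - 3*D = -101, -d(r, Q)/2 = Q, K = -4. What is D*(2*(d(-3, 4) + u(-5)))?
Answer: -1664/3 ≈ -554.67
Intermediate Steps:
d(r, Q) = -2*Q
D = 104/3 (D = 1 - ⅓*(-101) = 1 + 101/3 = 104/3 ≈ 34.667)
u(J) = 0 (u(J) = -4 + 4 = 0)
D*(2*(d(-3, 4) + u(-5))) = 104*(2*(-2*4 + 0))/3 = 104*(2*(-8 + 0))/3 = 104*(2*(-8))/3 = (104/3)*(-16) = -1664/3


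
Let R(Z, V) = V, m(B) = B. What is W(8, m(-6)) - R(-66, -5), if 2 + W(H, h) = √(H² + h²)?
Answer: 13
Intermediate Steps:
W(H, h) = -2 + √(H² + h²)
W(8, m(-6)) - R(-66, -5) = (-2 + √(8² + (-6)²)) - 1*(-5) = (-2 + √(64 + 36)) + 5 = (-2 + √100) + 5 = (-2 + 10) + 5 = 8 + 5 = 13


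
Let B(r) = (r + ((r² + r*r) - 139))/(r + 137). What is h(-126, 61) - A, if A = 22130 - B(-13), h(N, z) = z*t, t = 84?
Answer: -34009/2 ≈ -17005.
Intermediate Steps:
B(r) = (-139 + r + 2*r²)/(137 + r) (B(r) = (r + ((r² + r²) - 139))/(137 + r) = (r + (2*r² - 139))/(137 + r) = (r + (-139 + 2*r²))/(137 + r) = (-139 + r + 2*r²)/(137 + r))
h(N, z) = 84*z (h(N, z) = z*84 = 84*z)
A = 44257/2 (A = 22130 - (-139 - 13 + 2*(-13)²)/(137 - 13) = 22130 - (-139 - 13 + 2*169)/124 = 22130 - (-139 - 13 + 338)/124 = 22130 - 186/124 = 22130 - 1*3/2 = 22130 - 3/2 = 44257/2 ≈ 22129.)
h(-126, 61) - A = 84*61 - 1*44257/2 = 5124 - 44257/2 = -34009/2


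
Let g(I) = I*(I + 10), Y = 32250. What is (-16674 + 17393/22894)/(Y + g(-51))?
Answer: -381717163/786202854 ≈ -0.48552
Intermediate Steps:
g(I) = I*(10 + I)
(-16674 + 17393/22894)/(Y + g(-51)) = (-16674 + 17393/22894)/(32250 - 51*(10 - 51)) = (-16674 + 17393*(1/22894))/(32250 - 51*(-41)) = (-16674 + 17393/22894)/(32250 + 2091) = -381717163/22894/34341 = -381717163/22894*1/34341 = -381717163/786202854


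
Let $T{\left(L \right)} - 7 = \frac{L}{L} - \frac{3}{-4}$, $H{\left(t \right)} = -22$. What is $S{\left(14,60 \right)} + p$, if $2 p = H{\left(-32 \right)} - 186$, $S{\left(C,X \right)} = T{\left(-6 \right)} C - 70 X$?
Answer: $- \frac{8363}{2} \approx -4181.5$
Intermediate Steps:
$T{\left(L \right)} = \frac{35}{4}$ ($T{\left(L \right)} = 7 + \left(\frac{L}{L} - \frac{3}{-4}\right) = 7 + \left(1 - - \frac{3}{4}\right) = 7 + \left(1 + \frac{3}{4}\right) = 7 + \frac{7}{4} = \frac{35}{4}$)
$S{\left(C,X \right)} = - 70 X + \frac{35 C}{4}$ ($S{\left(C,X \right)} = \frac{35 C}{4} - 70 X = - 70 X + \frac{35 C}{4}$)
$p = -104$ ($p = \frac{-22 - 186}{2} = \frac{1}{2} \left(-208\right) = -104$)
$S{\left(14,60 \right)} + p = \left(\left(-70\right) 60 + \frac{35}{4} \cdot 14\right) - 104 = \left(-4200 + \frac{245}{2}\right) - 104 = - \frac{8155}{2} - 104 = - \frac{8363}{2}$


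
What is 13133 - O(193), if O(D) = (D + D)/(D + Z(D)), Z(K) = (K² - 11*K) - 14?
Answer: 463660179/35305 ≈ 13133.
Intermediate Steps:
Z(K) = -14 + K² - 11*K
O(D) = 2*D/(-14 + D² - 10*D) (O(D) = (D + D)/(D + (-14 + D² - 11*D)) = (2*D)/(-14 + D² - 10*D) = 2*D/(-14 + D² - 10*D))
13133 - O(193) = 13133 - 2*193/(-14 + 193² - 10*193) = 13133 - 2*193/(-14 + 37249 - 1930) = 13133 - 2*193/35305 = 13133 - 1*386/35305 = 13133 - 386/35305 = 463660179/35305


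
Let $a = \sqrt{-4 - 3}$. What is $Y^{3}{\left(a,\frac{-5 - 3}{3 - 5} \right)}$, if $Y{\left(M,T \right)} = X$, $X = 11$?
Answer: $1331$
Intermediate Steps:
$a = i \sqrt{7}$ ($a = \sqrt{-7} = i \sqrt{7} \approx 2.6458 i$)
$Y{\left(M,T \right)} = 11$
$Y^{3}{\left(a,\frac{-5 - 3}{3 - 5} \right)} = 11^{3} = 1331$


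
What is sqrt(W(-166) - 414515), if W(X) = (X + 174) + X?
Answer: I*sqrt(414673) ≈ 643.95*I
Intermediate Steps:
W(X) = 174 + 2*X (W(X) = (174 + X) + X = 174 + 2*X)
sqrt(W(-166) - 414515) = sqrt((174 + 2*(-166)) - 414515) = sqrt((174 - 332) - 414515) = sqrt(-158 - 414515) = sqrt(-414673) = I*sqrt(414673)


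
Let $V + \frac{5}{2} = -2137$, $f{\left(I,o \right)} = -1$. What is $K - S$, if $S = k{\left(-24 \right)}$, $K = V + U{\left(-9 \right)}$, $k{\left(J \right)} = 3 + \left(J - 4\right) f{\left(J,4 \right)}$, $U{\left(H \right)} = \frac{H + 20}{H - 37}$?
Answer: $- \frac{49927}{23} \approx -2170.7$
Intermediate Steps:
$U{\left(H \right)} = \frac{20 + H}{-37 + H}$
$V = - \frac{4279}{2}$ ($V = - \frac{5}{2} - 2137 = - \frac{4279}{2} \approx -2139.5$)
$k{\left(J \right)} = 7 - J$ ($k{\left(J \right)} = 3 + \left(J - 4\right) \left(-1\right) = 3 + \left(-4 + J\right) \left(-1\right) = 3 - \left(-4 + J\right) = 7 - J$)
$K = - \frac{49214}{23}$ ($K = - \frac{4279}{2} + \frac{20 - 9}{-37 - 9} = - \frac{4279}{2} + \frac{1}{-46} \cdot 11 = - \frac{4279}{2} - \frac{11}{46} = - \frac{49214}{23} \approx -2139.7$)
$S = 31$ ($S = 7 - -24 = 7 + 24 = 31$)
$K - S = - \frac{49214}{23} - 31 = - \frac{49927}{23}$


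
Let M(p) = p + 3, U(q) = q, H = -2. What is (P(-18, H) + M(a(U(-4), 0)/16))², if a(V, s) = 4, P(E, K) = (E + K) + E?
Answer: 19321/16 ≈ 1207.6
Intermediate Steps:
P(E, K) = K + 2*E
M(p) = 3 + p
(P(-18, H) + M(a(U(-4), 0)/16))² = ((-2 + 2*(-18)) + (3 + 4/16))² = ((-2 - 36) + (3 + 4*(1/16)))² = (-38 + (3 + ¼))² = (-38 + 13/4)² = (-139/4)² = 19321/16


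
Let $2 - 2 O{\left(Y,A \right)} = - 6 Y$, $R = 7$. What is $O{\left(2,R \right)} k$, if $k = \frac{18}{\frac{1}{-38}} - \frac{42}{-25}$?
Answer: $- \frac{119406}{25} \approx -4776.2$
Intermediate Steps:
$k = - \frac{17058}{25}$ ($k = \frac{18}{- \frac{1}{38}} - - \frac{42}{25} = 18 \left(-38\right) + \frac{42}{25} = -684 + \frac{42}{25} = - \frac{17058}{25} \approx -682.32$)
$O{\left(Y,A \right)} = 1 + 3 Y$ ($O{\left(Y,A \right)} = 1 - \frac{\left(-6\right) Y}{2} = 1 + 3 Y$)
$O{\left(2,R \right)} k = \left(1 + 3 \cdot 2\right) \left(- \frac{17058}{25}\right) = \left(1 + 6\right) \left(- \frac{17058}{25}\right) = 7 \left(- \frac{17058}{25}\right) = - \frac{119406}{25}$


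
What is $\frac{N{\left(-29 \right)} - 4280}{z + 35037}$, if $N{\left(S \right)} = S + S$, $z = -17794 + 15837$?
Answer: $- \frac{2169}{16540} \approx -0.13114$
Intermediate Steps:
$z = -1957$
$N{\left(S \right)} = 2 S$
$\frac{N{\left(-29 \right)} - 4280}{z + 35037} = \frac{2 \left(-29\right) - 4280}{-1957 + 35037} = \frac{-58 - 4280}{33080} = \left(-4338\right) \frac{1}{33080} = - \frac{2169}{16540}$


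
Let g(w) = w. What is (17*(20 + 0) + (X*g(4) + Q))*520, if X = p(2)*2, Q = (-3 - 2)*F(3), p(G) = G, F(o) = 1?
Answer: 182520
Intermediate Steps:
Q = -5 (Q = (-3 - 2)*1 = -5*1 = -5)
X = 4 (X = 2*2 = 4)
(17*(20 + 0) + (X*g(4) + Q))*520 = (17*(20 + 0) + (4*4 - 5))*520 = (17*20 + (16 - 5))*520 = (340 + 11)*520 = 351*520 = 182520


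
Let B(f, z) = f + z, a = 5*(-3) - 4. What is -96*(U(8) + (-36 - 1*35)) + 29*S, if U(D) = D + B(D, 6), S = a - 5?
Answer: 4008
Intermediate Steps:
a = -19 (a = -15 - 4 = -19)
S = -24 (S = -19 - 5 = -24)
U(D) = 6 + 2*D (U(D) = D + (D + 6) = D + (6 + D) = 6 + 2*D)
-96*(U(8) + (-36 - 1*35)) + 29*S = -96*((6 + 2*8) + (-36 - 1*35)) + 29*(-24) = -96*((6 + 16) + (-36 - 35)) - 696 = -96*(22 - 71) - 696 = -96*(-49) - 696 = 4704 - 696 = 4008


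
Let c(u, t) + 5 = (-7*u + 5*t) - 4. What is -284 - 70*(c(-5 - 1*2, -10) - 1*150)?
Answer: 10916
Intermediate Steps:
c(u, t) = -9 - 7*u + 5*t (c(u, t) = -5 + ((-7*u + 5*t) - 4) = -5 + (-4 - 7*u + 5*t) = -9 - 7*u + 5*t)
-284 - 70*(c(-5 - 1*2, -10) - 1*150) = -284 - 70*((-9 - 7*(-5 - 1*2) + 5*(-10)) - 1*150) = -284 - 70*((-9 - 7*(-5 - 2) - 50) - 150) = -284 - 70*((-9 - 7*(-7) - 50) - 150) = -284 - 70*((-9 + 49 - 50) - 150) = -284 - 70*(-10 - 150) = -284 - 70*(-160) = -284 + 11200 = 10916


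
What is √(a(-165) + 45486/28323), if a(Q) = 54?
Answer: 4*√34418739/3147 ≈ 7.4569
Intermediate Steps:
√(a(-165) + 45486/28323) = √(54 + 45486/28323) = √(54 + 45486*(1/28323)) = √(54 + 5054/3147) = √(174992/3147) = 4*√34418739/3147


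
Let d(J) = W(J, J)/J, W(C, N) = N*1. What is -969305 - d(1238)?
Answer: -969306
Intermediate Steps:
W(C, N) = N
d(J) = 1 (d(J) = J/J = 1)
-969305 - d(1238) = -969305 - 1*1 = -969305 - 1 = -969306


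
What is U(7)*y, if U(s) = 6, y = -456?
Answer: -2736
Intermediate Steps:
U(7)*y = 6*(-456) = -2736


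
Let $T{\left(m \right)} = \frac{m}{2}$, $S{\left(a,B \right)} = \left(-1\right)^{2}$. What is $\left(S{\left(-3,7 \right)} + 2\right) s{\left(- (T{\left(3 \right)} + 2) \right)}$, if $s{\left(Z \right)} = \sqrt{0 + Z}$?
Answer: $\frac{3 i \sqrt{14}}{2} \approx 5.6125 i$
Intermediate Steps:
$S{\left(a,B \right)} = 1$
$T{\left(m \right)} = \frac{m}{2}$ ($T{\left(m \right)} = m \frac{1}{2} = \frac{m}{2}$)
$s{\left(Z \right)} = \sqrt{Z}$
$\left(S{\left(-3,7 \right)} + 2\right) s{\left(- (T{\left(3 \right)} + 2) \right)} = \left(1 + 2\right) \sqrt{- (\frac{1}{2} \cdot 3 + 2)} = 3 \sqrt{- (\frac{3}{2} + 2)} = 3 \sqrt{\left(-1\right) \frac{7}{2}} = 3 \sqrt{- \frac{7}{2}} = 3 \frac{i \sqrt{14}}{2} = \frac{3 i \sqrt{14}}{2}$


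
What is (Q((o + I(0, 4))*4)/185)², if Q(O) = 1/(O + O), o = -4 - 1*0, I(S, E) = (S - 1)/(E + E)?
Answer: 1/37271025 ≈ 2.6830e-8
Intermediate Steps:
I(S, E) = (-1 + S)/(2*E) (I(S, E) = (-1 + S)/((2*E)) = (-1 + S)*(1/(2*E)) = (-1 + S)/(2*E))
o = -4 (o = -4 + 0 = -4)
Q(O) = 1/(2*O)
(Q((o + I(0, 4))*4)/185)² = ((1/(2*(((-4 + (½)*(-1 + 0)/4)*4))))/185)² = ((1/(2*(((-4 + (½)*(¼)*(-1))*4))))*(1/185))² = ((1/(2*(((-4 - ⅛)*4))))*(1/185))² = ((1/(2*((-33/8*4))))*(1/185))² = ((1/(2*(-33/2)))*(1/185))² = (((½)*(-2/33))*(1/185))² = (-1/33*1/185)² = (-1/6105)² = 1/37271025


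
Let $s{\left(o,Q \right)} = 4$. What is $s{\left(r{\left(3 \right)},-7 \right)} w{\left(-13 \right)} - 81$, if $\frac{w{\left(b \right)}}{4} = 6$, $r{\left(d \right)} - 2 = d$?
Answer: $15$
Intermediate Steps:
$r{\left(d \right)} = 2 + d$
$w{\left(b \right)} = 24$ ($w{\left(b \right)} = 4 \cdot 6 = 24$)
$s{\left(r{\left(3 \right)},-7 \right)} w{\left(-13 \right)} - 81 = 4 \cdot 24 - 81 = 96 - 81 = 15$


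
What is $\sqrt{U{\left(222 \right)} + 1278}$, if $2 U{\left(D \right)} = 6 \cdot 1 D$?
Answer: $18 \sqrt{6} \approx 44.091$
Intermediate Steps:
$U{\left(D \right)} = 3 D$ ($U{\left(D \right)} = \frac{6 \cdot 1 D}{2} = \frac{6 D}{2} = 3 D$)
$\sqrt{U{\left(222 \right)} + 1278} = \sqrt{3 \cdot 222 + 1278} = \sqrt{666 + 1278} = \sqrt{1944} = 18 \sqrt{6}$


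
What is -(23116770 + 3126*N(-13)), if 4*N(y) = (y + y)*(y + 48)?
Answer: -22405605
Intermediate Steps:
N(y) = y*(48 + y)/2 (N(y) = ((y + y)*(y + 48))/4 = ((2*y)*(48 + y))/4 = (2*y*(48 + y))/4 = y*(48 + y)/2)
-(23116770 + 3126*N(-13)) = -3126/(1/(7395 + (½)*(-13)*(48 - 13))) = -3126/(1/(7395 + (½)*(-13)*35)) = -3126/(1/(7395 - 455/2)) = -3126/(1/(14335/2)) = -3126/2/14335 = -3126*14335/2 = -22405605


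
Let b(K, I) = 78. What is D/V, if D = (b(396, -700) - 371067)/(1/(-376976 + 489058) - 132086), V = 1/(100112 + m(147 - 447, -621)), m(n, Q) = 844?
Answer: 466430058508632/1644940339 ≈ 2.8355e+5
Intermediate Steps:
V = 1/100956 (V = 1/(100112 + 844) = 1/100956 ≈ 9.9053e-6)
D = 4620132122/1644940339 (D = (78 - 371067)/(1/(-376976 + 489058) - 132086) = -370989/(1/112082 - 132086) = -370989/(-14804463051/112082) = -370989*(-112082/14804463051) = 4620132122/1644940339 ≈ 2.8087)
D/V = 4620132122/(1644940339*(1/100956)) = (4620132122/1644940339)*100956 = 466430058508632/1644940339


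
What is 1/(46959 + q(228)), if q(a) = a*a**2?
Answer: 1/11899311 ≈ 8.4038e-8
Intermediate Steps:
q(a) = a**3
1/(46959 + q(228)) = 1/(46959 + 228**3) = 1/(46959 + 11852352) = 1/11899311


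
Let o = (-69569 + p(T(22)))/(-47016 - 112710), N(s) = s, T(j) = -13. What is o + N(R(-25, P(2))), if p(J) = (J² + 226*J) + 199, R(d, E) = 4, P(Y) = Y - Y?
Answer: 711043/159726 ≈ 4.4516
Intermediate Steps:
P(Y) = 0
p(J) = 199 + J² + 226*J
o = 72139/159726 (o = (-69569 + (199 + (-13)² + 226*(-13)))/(-47016 - 112710) = (-69569 + (199 + 169 - 2938))/(-159726) = (-69569 - 2570)*(-1/159726) = -72139*(-1/159726) = 72139/159726 ≈ 0.45164)
o + N(R(-25, P(2))) = 72139/159726 + 4 = 711043/159726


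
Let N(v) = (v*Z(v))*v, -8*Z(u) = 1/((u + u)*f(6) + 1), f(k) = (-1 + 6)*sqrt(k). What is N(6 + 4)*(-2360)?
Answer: -29500/59999 + 2950000*sqrt(6)/59999 ≈ 119.94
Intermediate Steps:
f(k) = 5*sqrt(k)
Z(u) = -1/(8*(1 + 10*u*sqrt(6))) (Z(u) = -1/(8*((u + u)*(5*sqrt(6)) + 1)) = -1/(8*((2*u)*(5*sqrt(6)) + 1)) = -1/(8*(10*u*sqrt(6) + 1)) = -1/(8*(1 + 10*u*sqrt(6))))
N(v) = -v**2/(8 + 80*v*sqrt(6)) (N(v) = (v*(-1/(8 + 80*v*sqrt(6))))*v = (-v/(8 + 80*v*sqrt(6)))*v = -v**2/(8 + 80*v*sqrt(6)))
N(6 + 4)*(-2360) = -(6 + 4)**2/(8 + 80*(6 + 4)*sqrt(6))*(-2360) = -1*10**2/(8 + 80*10*sqrt(6))*(-2360) = -1*100/(8 + 800*sqrt(6))*(-2360) = -100/(8 + 800*sqrt(6))*(-2360) = 236000/(8 + 800*sqrt(6))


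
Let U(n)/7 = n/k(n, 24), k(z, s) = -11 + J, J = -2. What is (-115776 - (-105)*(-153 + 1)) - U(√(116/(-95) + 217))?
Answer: -131736 + 7*√1947405/1235 ≈ -1.3173e+5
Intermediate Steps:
k(z, s) = -13 (k(z, s) = -11 - 2 = -13)
U(n) = -7*n/13 (U(n) = 7*(n/(-13)) = 7*(n*(-1/13)) = 7*(-n/13) = -7*n/13)
(-115776 - (-105)*(-153 + 1)) - U(√(116/(-95) + 217)) = (-115776 - (-105)*(-153 + 1)) - (-7)*√(116/(-95) + 217)/13 = (-115776 - (-105)*(-152)) - (-7)*√(116*(-1/95) + 217)/13 = (-115776 - 1*15960) - (-7)*√(-116/95 + 217)/13 = (-115776 - 15960) - (-7)*√(20499/95)/13 = -131736 - (-7)*√1947405/95/13 = -131736 - (-7)*√1947405/1235 = -131736 + 7*√1947405/1235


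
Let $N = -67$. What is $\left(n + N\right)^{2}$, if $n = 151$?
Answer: $7056$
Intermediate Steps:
$\left(n + N\right)^{2} = \left(151 - 67\right)^{2} = 84^{2} = 7056$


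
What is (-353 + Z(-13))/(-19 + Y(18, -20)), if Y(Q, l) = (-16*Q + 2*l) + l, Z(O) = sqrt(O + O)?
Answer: 353/367 - I*sqrt(26)/367 ≈ 0.96185 - 0.013894*I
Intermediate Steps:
Z(O) = sqrt(2)*sqrt(O) (Z(O) = sqrt(2*O) = sqrt(2)*sqrt(O))
Y(Q, l) = -16*Q + 3*l
(-353 + Z(-13))/(-19 + Y(18, -20)) = (-353 + sqrt(2)*sqrt(-13))/(-19 + (-16*18 + 3*(-20))) = (-353 + sqrt(2)*(I*sqrt(13)))/(-19 + (-288 - 60)) = (-353 + I*sqrt(26))/(-19 - 348) = (-353 + I*sqrt(26))/(-367) = (-353 + I*sqrt(26))*(-1/367) = 353/367 - I*sqrt(26)/367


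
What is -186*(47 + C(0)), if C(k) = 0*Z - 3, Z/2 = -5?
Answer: -8184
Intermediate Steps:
Z = -10 (Z = 2*(-5) = -10)
C(k) = -3 (C(k) = 0*(-10) - 3 = 0 - 3 = -3)
-186*(47 + C(0)) = -186*(47 - 3) = -186*44 = -8184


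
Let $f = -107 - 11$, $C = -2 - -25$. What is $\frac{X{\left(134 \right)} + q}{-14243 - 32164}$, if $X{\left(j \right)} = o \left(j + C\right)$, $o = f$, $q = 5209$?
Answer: $\frac{4439}{15469} \approx 0.28696$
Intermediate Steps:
$C = 23$ ($C = -2 + 25 = 23$)
$f = -118$
$o = -118$
$X{\left(j \right)} = -2714 - 118 j$ ($X{\left(j \right)} = - 118 \left(j + 23\right) = - 118 \left(23 + j\right) = -2714 - 118 j$)
$\frac{X{\left(134 \right)} + q}{-14243 - 32164} = \frac{\left(-2714 - 15812\right) + 5209}{-14243 - 32164} = \frac{\left(-2714 - 15812\right) + 5209}{-46407} = \left(-18526 + 5209\right) \left(- \frac{1}{46407}\right) = \left(-13317\right) \left(- \frac{1}{46407}\right) = \frac{4439}{15469}$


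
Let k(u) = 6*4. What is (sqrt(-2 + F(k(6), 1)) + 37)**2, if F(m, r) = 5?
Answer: (37 + sqrt(3))**2 ≈ 1500.2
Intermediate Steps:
k(u) = 24
(sqrt(-2 + F(k(6), 1)) + 37)**2 = (sqrt(-2 + 5) + 37)**2 = (sqrt(3) + 37)**2 = (37 + sqrt(3))**2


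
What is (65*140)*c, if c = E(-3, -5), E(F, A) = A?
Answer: -45500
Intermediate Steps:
c = -5
(65*140)*c = (65*140)*(-5) = 9100*(-5) = -45500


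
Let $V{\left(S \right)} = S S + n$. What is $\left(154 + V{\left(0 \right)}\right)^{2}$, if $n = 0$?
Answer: $23716$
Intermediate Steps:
$V{\left(S \right)} = S^{2}$ ($V{\left(S \right)} = S S + 0 = S^{2} + 0 = S^{2}$)
$\left(154 + V{\left(0 \right)}\right)^{2} = \left(154 + 0^{2}\right)^{2} = \left(154 + 0\right)^{2} = 154^{2} = 23716$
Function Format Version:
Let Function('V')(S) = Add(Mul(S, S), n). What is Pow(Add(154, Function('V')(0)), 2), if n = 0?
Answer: 23716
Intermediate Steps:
Function('V')(S) = Pow(S, 2) (Function('V')(S) = Add(Mul(S, S), 0) = Add(Pow(S, 2), 0) = Pow(S, 2))
Pow(Add(154, Function('V')(0)), 2) = Pow(Add(154, Pow(0, 2)), 2) = Pow(Add(154, 0), 2) = Pow(154, 2) = 23716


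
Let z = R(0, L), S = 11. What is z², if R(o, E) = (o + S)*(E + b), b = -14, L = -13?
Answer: 88209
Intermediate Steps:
R(o, E) = (-14 + E)*(11 + o) (R(o, E) = (o + 11)*(E - 14) = (11 + o)*(-14 + E) = (-14 + E)*(11 + o))
z = -297 (z = -154 - 14*0 + 11*(-13) - 13*0 = -154 + 0 - 143 + 0 = -297)
z² = (-297)² = 88209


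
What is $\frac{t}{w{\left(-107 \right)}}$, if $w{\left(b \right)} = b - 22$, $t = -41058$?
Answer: $\frac{13686}{43} \approx 318.28$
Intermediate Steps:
$w{\left(b \right)} = -22 + b$ ($w{\left(b \right)} = b - 22 = -22 + b$)
$\frac{t}{w{\left(-107 \right)}} = - \frac{41058}{-22 - 107} = - \frac{41058}{-129} = \left(-41058\right) \left(- \frac{1}{129}\right) = \frac{13686}{43}$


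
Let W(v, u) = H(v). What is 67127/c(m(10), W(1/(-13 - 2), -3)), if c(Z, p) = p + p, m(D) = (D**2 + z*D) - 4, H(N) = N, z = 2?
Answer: -1006905/2 ≈ -5.0345e+5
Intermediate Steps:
m(D) = -4 + D**2 + 2*D (m(D) = (D**2 + 2*D) - 4 = -4 + D**2 + 2*D)
W(v, u) = v
c(Z, p) = 2*p
67127/c(m(10), W(1/(-13 - 2), -3)) = 67127/((2/(-13 - 2))) = 67127/((2/(-15))) = 67127/((2*(-1/15))) = 67127/(-2/15) = 67127*(-15/2) = -1006905/2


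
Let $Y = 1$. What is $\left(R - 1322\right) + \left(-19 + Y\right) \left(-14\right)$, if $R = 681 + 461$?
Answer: $72$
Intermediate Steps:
$R = 1142$
$\left(R - 1322\right) + \left(-19 + Y\right) \left(-14\right) = \left(1142 - 1322\right) + \left(-19 + 1\right) \left(-14\right) = \left(1142 - 1322\right) - -252 = -180 + 252 = 72$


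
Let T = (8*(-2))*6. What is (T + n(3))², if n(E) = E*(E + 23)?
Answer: 324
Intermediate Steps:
n(E) = E*(23 + E)
T = -96 (T = -16*6 = -96)
(T + n(3))² = (-96 + 3*(23 + 3))² = (-96 + 3*26)² = (-96 + 78)² = (-18)² = 324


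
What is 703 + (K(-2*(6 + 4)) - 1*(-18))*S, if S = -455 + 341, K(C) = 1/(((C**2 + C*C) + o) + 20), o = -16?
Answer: -180785/134 ≈ -1349.1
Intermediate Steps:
K(C) = 1/(4 + 2*C**2) (K(C) = 1/(((C**2 + C*C) - 16) + 20) = 1/(((C**2 + C**2) - 16) + 20) = 1/((2*C**2 - 16) + 20) = 1/((-16 + 2*C**2) + 20) = 1/(4 + 2*C**2))
S = -114
703 + (K(-2*(6 + 4)) - 1*(-18))*S = 703 + (1/(2*(2 + (-2*(6 + 4))**2)) - 1*(-18))*(-114) = 703 + (1/(2*(2 + (-2*10)**2)) + 18)*(-114) = 703 + (1/(2*(2 + (-20)**2)) + 18)*(-114) = 703 + (1/(2*(2 + 400)) + 18)*(-114) = 703 + ((1/2)/402 + 18)*(-114) = 703 + ((1/2)*(1/402) + 18)*(-114) = 703 + (1/804 + 18)*(-114) = 703 + (14473/804)*(-114) = 703 - 274987/134 = -180785/134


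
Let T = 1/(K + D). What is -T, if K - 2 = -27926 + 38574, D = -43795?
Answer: 1/33145 ≈ 3.0170e-5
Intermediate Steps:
K = 10650 (K = 2 + (-27926 + 38574) = 2 + 10648 = 10650)
T = -1/33145 (T = 1/(10650 - 43795) = 1/(-33145) = -1/33145 ≈ -3.0170e-5)
-T = -1*(-1/33145) = 1/33145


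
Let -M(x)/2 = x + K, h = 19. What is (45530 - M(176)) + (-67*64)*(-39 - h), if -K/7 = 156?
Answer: 292402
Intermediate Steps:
K = -1092 (K = -7*156 = -1092)
M(x) = 2184 - 2*x (M(x) = -2*(x - 1092) = -2*(-1092 + x) = 2184 - 2*x)
(45530 - M(176)) + (-67*64)*(-39 - h) = (45530 - (2184 - 2*176)) + (-67*64)*(-39 - 1*19) = (45530 - (2184 - 352)) - 4288*(-39 - 19) = (45530 - 1*1832) - 4288*(-58) = (45530 - 1832) + 248704 = 43698 + 248704 = 292402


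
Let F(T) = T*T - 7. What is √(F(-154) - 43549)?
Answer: 8*I*√310 ≈ 140.85*I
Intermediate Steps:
F(T) = -7 + T² (F(T) = T² - 7 = -7 + T²)
√(F(-154) - 43549) = √((-7 + (-154)²) - 43549) = √((-7 + 23716) - 43549) = √(23709 - 43549) = √(-19840) = 8*I*√310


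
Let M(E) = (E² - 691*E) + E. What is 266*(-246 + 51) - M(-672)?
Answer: -967134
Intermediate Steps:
M(E) = E² - 690*E
266*(-246 + 51) - M(-672) = 266*(-246 + 51) - (-672)*(-690 - 672) = 266*(-195) - (-672)*(-1362) = -51870 - 1*915264 = -51870 - 915264 = -967134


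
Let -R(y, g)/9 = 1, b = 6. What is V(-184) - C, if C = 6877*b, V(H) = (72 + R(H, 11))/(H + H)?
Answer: -15184479/368 ≈ -41262.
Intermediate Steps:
R(y, g) = -9 (R(y, g) = -9*1 = -9)
V(H) = 63/(2*H) (V(H) = (72 - 9)/(H + H) = 63/((2*H)) = 63*(1/(2*H)) = 63/(2*H))
C = 41262 (C = 6877*6 = 41262)
V(-184) - C = (63/2)/(-184) - 1*41262 = (63/2)*(-1/184) - 41262 = -63/368 - 41262 = -15184479/368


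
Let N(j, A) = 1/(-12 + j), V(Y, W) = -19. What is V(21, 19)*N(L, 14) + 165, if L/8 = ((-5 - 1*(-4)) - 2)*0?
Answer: 1999/12 ≈ 166.58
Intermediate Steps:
L = 0 (L = 8*(((-5 - 1*(-4)) - 2)*0) = 8*(((-5 + 4) - 2)*0) = 8*((-1 - 2)*0) = 8*(-3*0) = 8*0 = 0)
V(21, 19)*N(L, 14) + 165 = -19/(-12 + 0) + 165 = -19/(-12) + 165 = -19*(-1/12) + 165 = 19/12 + 165 = 1999/12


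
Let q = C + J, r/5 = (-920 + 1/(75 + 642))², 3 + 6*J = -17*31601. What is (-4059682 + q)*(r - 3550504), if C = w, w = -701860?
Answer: -5098624370848373764/1542267 ≈ -3.3059e+12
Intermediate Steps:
J = -268610/3 (J = -½ + (-17*31601)/6 = -½ + (⅙)*(-537217) = -½ - 537217/6 = -268610/3 ≈ -89537.)
C = -701860
r = 2175618051605/514089 (r = 5*(-920 + 1/(75 + 642))² = 5*(-920 + 1/717)² = 5*(-659639/717)² = 5*(435123610321/514089) = 2175618051605/514089 ≈ 4.2320e+6)
q = -2374190/3 (q = -701860 - 268610/3 = -2374190/3 ≈ -7.9140e+5)
(-4059682 + q)*(r - 3550504) = (-4059682 - 2374190/3)*(2175618051605/514089 - 3550504) = -14553236/3*350343000749/514089 = -5098624370848373764/1542267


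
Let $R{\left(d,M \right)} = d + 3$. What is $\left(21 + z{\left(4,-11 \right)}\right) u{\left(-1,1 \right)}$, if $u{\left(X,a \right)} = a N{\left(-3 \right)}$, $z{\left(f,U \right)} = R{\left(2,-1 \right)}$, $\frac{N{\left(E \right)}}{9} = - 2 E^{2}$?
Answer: $-4212$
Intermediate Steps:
$R{\left(d,M \right)} = 3 + d$
$N{\left(E \right)} = - 18 E^{2}$ ($N{\left(E \right)} = 9 \left(- 2 E^{2}\right) = - 18 E^{2}$)
$z{\left(f,U \right)} = 5$ ($z{\left(f,U \right)} = 3 + 2 = 5$)
$u{\left(X,a \right)} = - 162 a$ ($u{\left(X,a \right)} = a \left(- 18 \left(-3\right)^{2}\right) = a \left(\left(-18\right) 9\right) = a \left(-162\right) = - 162 a$)
$\left(21 + z{\left(4,-11 \right)}\right) u{\left(-1,1 \right)} = \left(21 + 5\right) \left(\left(-162\right) 1\right) = 26 \left(-162\right) = -4212$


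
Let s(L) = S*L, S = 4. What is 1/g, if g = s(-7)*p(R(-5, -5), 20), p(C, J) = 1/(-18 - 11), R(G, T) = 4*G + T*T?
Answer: 29/28 ≈ 1.0357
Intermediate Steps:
R(G, T) = T² + 4*G (R(G, T) = 4*G + T² = T² + 4*G)
p(C, J) = -1/29 (p(C, J) = 1/(-29) = -1/29)
s(L) = 4*L
g = 28/29 (g = (4*(-7))*(-1/29) = -28*(-1/29) = 28/29 ≈ 0.96552)
1/g = 1/(28/29) = 29/28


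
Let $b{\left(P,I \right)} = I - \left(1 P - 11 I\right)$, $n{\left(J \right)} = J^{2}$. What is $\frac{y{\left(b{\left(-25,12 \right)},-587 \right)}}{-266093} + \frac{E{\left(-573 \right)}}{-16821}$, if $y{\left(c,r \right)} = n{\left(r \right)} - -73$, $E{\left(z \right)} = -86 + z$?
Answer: $- \frac{5621867795}{4475950353} \approx -1.256$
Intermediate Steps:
$b{\left(P,I \right)} = - P + 12 I$ ($b{\left(P,I \right)} = I - \left(P - 11 I\right) = I + \left(- P + 11 I\right) = - P + 12 I$)
$y{\left(c,r \right)} = 73 + r^{2}$ ($y{\left(c,r \right)} = r^{2} - -73 = r^{2} + 73 = 73 + r^{2}$)
$\frac{y{\left(b{\left(-25,12 \right)},-587 \right)}}{-266093} + \frac{E{\left(-573 \right)}}{-16821} = \frac{73 + \left(-587\right)^{2}}{-266093} + \frac{-86 - 573}{-16821} = \left(73 + 344569\right) \left(- \frac{1}{266093}\right) - - \frac{659}{16821} = 344642 \left(- \frac{1}{266093}\right) + \frac{659}{16821} = - \frac{344642}{266093} + \frac{659}{16821} = - \frac{5621867795}{4475950353}$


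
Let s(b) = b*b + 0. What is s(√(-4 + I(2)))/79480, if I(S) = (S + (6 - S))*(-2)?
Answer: -2/9935 ≈ -0.00020131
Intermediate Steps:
I(S) = -12 (I(S) = 6*(-2) = -12)
s(b) = b² (s(b) = b² + 0 = b²)
s(√(-4 + I(2)))/79480 = (√(-4 - 12))²/79480 = (√(-16))²*(1/79480) = (4*I)²*(1/79480) = -16*1/79480 = -2/9935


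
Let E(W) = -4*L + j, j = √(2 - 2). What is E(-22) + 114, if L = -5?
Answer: 134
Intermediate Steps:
j = 0 (j = √0 = 0)
E(W) = 20 (E(W) = -4*(-5) + 0 = 20 + 0 = 20)
E(-22) + 114 = 20 + 114 = 134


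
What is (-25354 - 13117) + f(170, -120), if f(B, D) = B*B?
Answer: -9571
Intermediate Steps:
f(B, D) = B²
(-25354 - 13117) + f(170, -120) = (-25354 - 13117) + 170² = -38471 + 28900 = -9571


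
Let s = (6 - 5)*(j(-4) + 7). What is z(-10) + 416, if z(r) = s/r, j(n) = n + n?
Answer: 4161/10 ≈ 416.10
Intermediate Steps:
j(n) = 2*n
s = -1 (s = (6 - 5)*(2*(-4) + 7) = 1*(-8 + 7) = 1*(-1) = -1)
z(r) = -1/r
z(-10) + 416 = -1/(-10) + 416 = -1*(-⅒) + 416 = ⅒ + 416 = 4161/10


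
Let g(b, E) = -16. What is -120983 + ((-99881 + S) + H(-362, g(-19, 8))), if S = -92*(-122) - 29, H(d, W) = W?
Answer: -209685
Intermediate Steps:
S = 11195 (S = 11224 - 29 = 11195)
-120983 + ((-99881 + S) + H(-362, g(-19, 8))) = -120983 + ((-99881 + 11195) - 16) = -120983 + (-88686 - 16) = -120983 - 88702 = -209685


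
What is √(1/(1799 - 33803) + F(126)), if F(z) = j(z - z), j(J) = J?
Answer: I*√889/5334 ≈ 0.0055898*I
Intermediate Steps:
F(z) = 0 (F(z) = z - z = 0)
√(1/(1799 - 33803) + F(126)) = √(1/(1799 - 33803) + 0) = √(1/(-32004) + 0) = √(-1/32004 + 0) = √(-1/32004) = I*√889/5334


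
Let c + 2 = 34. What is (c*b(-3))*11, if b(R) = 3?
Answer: 1056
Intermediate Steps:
c = 32 (c = -2 + 34 = 32)
(c*b(-3))*11 = (32*3)*11 = 96*11 = 1056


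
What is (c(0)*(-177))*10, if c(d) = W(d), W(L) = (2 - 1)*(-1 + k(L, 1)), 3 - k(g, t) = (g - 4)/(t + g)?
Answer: -10620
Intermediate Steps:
k(g, t) = 3 - (-4 + g)/(g + t) (k(g, t) = 3 - (g - 4)/(t + g) = 3 - (-4 + g)/(g + t))
W(L) = -1 + (7 + 2*L)/(1 + L) (W(L) = (2 - 1)*(-1 + (4 + 2*L + 3*1)/(L + 1)) = 1*(-1 + (4 + 2*L + 3)/(1 + L)) = 1*(-1 + (7 + 2*L)/(1 + L)) = -1 + (7 + 2*L)/(1 + L))
c(d) = (6 + d)/(1 + d)
(c(0)*(-177))*10 = (((6 + 0)/(1 + 0))*(-177))*10 = ((6/1)*(-177))*10 = ((1*6)*(-177))*10 = (6*(-177))*10 = -1062*10 = -10620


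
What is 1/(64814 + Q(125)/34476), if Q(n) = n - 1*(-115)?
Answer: 2873/186210642 ≈ 1.5429e-5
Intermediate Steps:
Q(n) = 115 + n (Q(n) = n + 115 = 115 + n)
1/(64814 + Q(125)/34476) = 1/(64814 + (115 + 125)/34476) = 1/(64814 + 240*(1/34476)) = 1/(64814 + 20/2873) = 1/(186210642/2873) = 2873/186210642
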